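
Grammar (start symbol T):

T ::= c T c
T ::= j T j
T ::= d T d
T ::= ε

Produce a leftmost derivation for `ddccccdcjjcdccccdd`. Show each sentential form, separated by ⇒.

T ⇒ dTd ⇒ ddTdd ⇒ ddcTcdd ⇒ ddccTccdd ⇒ ddcccTcccdd ⇒ ddccccTccccdd ⇒ ddccccdTdccccdd ⇒ ddccccdcTcdccccdd ⇒ ddccccdcjTjcdccccdd ⇒ ddccccdcjjcdccccdd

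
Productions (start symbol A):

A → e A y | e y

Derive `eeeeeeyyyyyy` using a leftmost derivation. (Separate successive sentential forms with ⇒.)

A ⇒ eAy ⇒ eeAyy ⇒ eeeAyyy ⇒ eeeeAyyyy ⇒ eeeeeAyyyyy ⇒ eeeeeeyyyyyy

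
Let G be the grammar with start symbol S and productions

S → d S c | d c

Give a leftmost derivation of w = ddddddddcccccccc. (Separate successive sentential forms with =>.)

S => dSc => ddScc => dddSccc => ddddScccc => dddddSccccc => ddddddScccccc => dddddddSccccccc => ddddddddcccccccc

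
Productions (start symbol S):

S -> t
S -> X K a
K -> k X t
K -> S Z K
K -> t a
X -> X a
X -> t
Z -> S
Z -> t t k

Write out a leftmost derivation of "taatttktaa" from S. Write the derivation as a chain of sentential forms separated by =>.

S => XKa   [S -> X K a]
XKa => XaKa   [X -> X a]
XaKa => XaaKa   [X -> X a]
XaaKa => taaKa   [X -> t]
taaKa => taaSZKa   [K -> S Z K]
taaSZKa => taatZKa   [S -> t]
taatZKa => taatttkKa   [Z -> t t k]
taatttkKa => taatttktaa   [K -> t a]

S=>XKa=>XaKa=>XaaKa=>taaKa=>taaSZKa=>taatZKa=>taatttkKa=>taatttktaa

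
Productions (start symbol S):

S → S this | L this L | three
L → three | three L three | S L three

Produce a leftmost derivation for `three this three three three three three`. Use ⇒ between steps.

S ⇒ L this L   [S → L this L]
L this L ⇒ three this L   [L → three]
three this L ⇒ three this three L three   [L → three L three]
three this three L three ⇒ three this three S L three three   [L → S L three]
three this three S L three three ⇒ three this three three L three three   [S → three]
three this three three L three three ⇒ three this three three three three three   [L → three]

S ⇒ L this L ⇒ three this L ⇒ three this three L three ⇒ three this three S L three three ⇒ three this three three L three three ⇒ three this three three three three three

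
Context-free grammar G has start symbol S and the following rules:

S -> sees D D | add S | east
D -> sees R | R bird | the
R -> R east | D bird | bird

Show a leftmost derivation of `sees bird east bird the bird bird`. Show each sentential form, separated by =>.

S => sees D D => sees R bird D => sees R east bird D => sees bird east bird D => sees bird east bird R bird => sees bird east bird D bird bird => sees bird east bird the bird bird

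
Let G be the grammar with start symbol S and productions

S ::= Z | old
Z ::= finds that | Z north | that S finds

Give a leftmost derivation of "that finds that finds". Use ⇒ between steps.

S ⇒ Z ⇒ that S finds ⇒ that Z finds ⇒ that finds that finds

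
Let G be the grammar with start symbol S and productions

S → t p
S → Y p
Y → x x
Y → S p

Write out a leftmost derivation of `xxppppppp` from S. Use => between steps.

S => Yp => Spp => Yppp => Spppp => Yppppp => Spppppp => Yppppppp => xxppppppp

S => Yp   [S → Y p]
Yp => Spp   [Y → S p]
Spp => Yppp   [S → Y p]
Yppp => Spppp   [Y → S p]
Spppp => Yppppp   [S → Y p]
Yppppp => Spppppp   [Y → S p]
Spppppp => Yppppppp   [S → Y p]
Yppppppp => xxppppppp   [Y → x x]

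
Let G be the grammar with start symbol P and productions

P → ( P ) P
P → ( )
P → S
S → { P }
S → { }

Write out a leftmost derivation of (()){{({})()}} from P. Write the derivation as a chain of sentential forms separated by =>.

P => (P)P   [P → ( P ) P]
(P)P => (())P   [P → ( )]
(())P => (())S   [P → S]
(())S => (()){P}   [S → { P }]
(()){P} => (()){S}   [P → S]
(()){S} => (()){{P}}   [S → { P }]
(()){{P}} => (()){{(P)P}}   [P → ( P ) P]
(()){{(P)P}} => (()){{(S)P}}   [P → S]
(()){{(S)P}} => (()){{({})P}}   [S → { }]
(()){{({})P}} => (()){{({})()}}   [P → ( )]

P => (P)P => (())P => (())S => (()){P} => (()){S} => (()){{P}} => (()){{(P)P}} => (()){{(S)P}} => (()){{({})P}} => (()){{({})()}}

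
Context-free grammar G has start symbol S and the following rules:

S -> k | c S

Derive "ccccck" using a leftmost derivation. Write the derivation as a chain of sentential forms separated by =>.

S => cS   [S -> c S]
cS => ccS   [S -> c S]
ccS => cccS   [S -> c S]
cccS => ccccS   [S -> c S]
ccccS => cccccS   [S -> c S]
cccccS => ccccck   [S -> k]

S => cS => ccS => cccS => ccccS => cccccS => ccccck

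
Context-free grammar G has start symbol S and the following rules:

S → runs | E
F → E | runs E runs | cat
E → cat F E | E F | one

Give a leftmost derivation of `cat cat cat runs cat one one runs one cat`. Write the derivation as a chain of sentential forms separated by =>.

S => E   [S → E]
E => E F   [E → E F]
E F => cat F E F   [E → cat F E]
cat F E F => cat cat E F   [F → cat]
cat cat E F => cat cat cat F E F   [E → cat F E]
cat cat cat F E F => cat cat cat runs E runs E F   [F → runs E runs]
cat cat cat runs E runs E F => cat cat cat runs cat F E runs E F   [E → cat F E]
cat cat cat runs cat F E runs E F => cat cat cat runs cat E E runs E F   [F → E]
cat cat cat runs cat E E runs E F => cat cat cat runs cat one E runs E F   [E → one]
cat cat cat runs cat one E runs E F => cat cat cat runs cat one one runs E F   [E → one]
cat cat cat runs cat one one runs E F => cat cat cat runs cat one one runs one F   [E → one]
cat cat cat runs cat one one runs one F => cat cat cat runs cat one one runs one cat   [F → cat]

S => E => E F => cat F E F => cat cat E F => cat cat cat F E F => cat cat cat runs E runs E F => cat cat cat runs cat F E runs E F => cat cat cat runs cat E E runs E F => cat cat cat runs cat one E runs E F => cat cat cat runs cat one one runs E F => cat cat cat runs cat one one runs one F => cat cat cat runs cat one one runs one cat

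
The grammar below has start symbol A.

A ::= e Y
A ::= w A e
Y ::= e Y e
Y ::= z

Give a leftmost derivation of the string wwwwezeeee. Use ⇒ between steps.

A ⇒ wAe   [A ::= w A e]
wAe ⇒ wwAee   [A ::= w A e]
wwAee ⇒ wwwAeee   [A ::= w A e]
wwwAeee ⇒ wwwwAeeee   [A ::= w A e]
wwwwAeeee ⇒ wwwweYeeee   [A ::= e Y]
wwwweYeeee ⇒ wwwwezeeee   [Y ::= z]

A ⇒ wAe ⇒ wwAee ⇒ wwwAeee ⇒ wwwwAeeee ⇒ wwwweYeeee ⇒ wwwwezeeee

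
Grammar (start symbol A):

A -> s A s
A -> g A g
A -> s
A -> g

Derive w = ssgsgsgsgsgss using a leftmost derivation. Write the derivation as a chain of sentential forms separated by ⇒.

A ⇒ sAs   [A -> s A s]
sAs ⇒ ssAss   [A -> s A s]
ssAss ⇒ ssgAgss   [A -> g A g]
ssgAgss ⇒ ssgsAsgss   [A -> s A s]
ssgsAsgss ⇒ ssgsgAgsgss   [A -> g A g]
ssgsgAgsgss ⇒ ssgsgsAsgsgss   [A -> s A s]
ssgsgsAsgsgss ⇒ ssgsgsgsgsgss   [A -> g]

A ⇒ sAs ⇒ ssAss ⇒ ssgAgss ⇒ ssgsAsgss ⇒ ssgsgAgsgss ⇒ ssgsgsAsgsgss ⇒ ssgsgsgsgsgss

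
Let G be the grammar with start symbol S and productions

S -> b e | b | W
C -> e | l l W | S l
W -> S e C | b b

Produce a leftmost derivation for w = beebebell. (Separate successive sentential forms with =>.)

S => W => SeC => beeC => beeSl => beeWl => beeSeCl => beebeCl => beebeSll => beebebell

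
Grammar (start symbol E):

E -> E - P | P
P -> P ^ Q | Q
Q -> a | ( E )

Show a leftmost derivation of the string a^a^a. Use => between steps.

E=>P=>P^Q=>P^Q^Q=>Q^Q^Q=>a^Q^Q=>a^a^Q=>a^a^a

E => P   [E -> P]
P => P^Q   [P -> P ^ Q]
P^Q => P^Q^Q   [P -> P ^ Q]
P^Q^Q => Q^Q^Q   [P -> Q]
Q^Q^Q => a^Q^Q   [Q -> a]
a^Q^Q => a^a^Q   [Q -> a]
a^a^Q => a^a^a   [Q -> a]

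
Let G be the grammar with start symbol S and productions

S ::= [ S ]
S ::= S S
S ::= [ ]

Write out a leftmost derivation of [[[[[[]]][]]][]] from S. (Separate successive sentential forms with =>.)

S=>[S]=>[SS]=>[[S]S]=>[[[S]]S]=>[[[SS]]S]=>[[[[S]S]]S]=>[[[[[S]]S]]S]=>[[[[[[]]]S]]S]=>[[[[[[]]][]]]S]=>[[[[[[]]][]]][]]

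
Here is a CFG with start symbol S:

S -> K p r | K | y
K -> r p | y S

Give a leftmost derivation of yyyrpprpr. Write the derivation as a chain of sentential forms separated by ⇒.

S⇒K⇒yS⇒yKpr⇒yySpr⇒yyKprpr⇒yyySprpr⇒yyyKprpr⇒yyyrpprpr

S ⇒ K   [S -> K]
K ⇒ yS   [K -> y S]
yS ⇒ yKpr   [S -> K p r]
yKpr ⇒ yySpr   [K -> y S]
yySpr ⇒ yyKprpr   [S -> K p r]
yyKprpr ⇒ yyySprpr   [K -> y S]
yyySprpr ⇒ yyyKprpr   [S -> K]
yyyKprpr ⇒ yyyrpprpr   [K -> r p]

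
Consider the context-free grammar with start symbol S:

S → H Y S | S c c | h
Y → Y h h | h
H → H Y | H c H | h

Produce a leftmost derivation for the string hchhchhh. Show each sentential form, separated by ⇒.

S ⇒ HYS ⇒ HcHYS ⇒ hcHYS ⇒ hcHcHYS ⇒ hcHYcHYS ⇒ hchYcHYS ⇒ hchhcHYS ⇒ hchhchYS ⇒ hchhchhS ⇒ hchhchhh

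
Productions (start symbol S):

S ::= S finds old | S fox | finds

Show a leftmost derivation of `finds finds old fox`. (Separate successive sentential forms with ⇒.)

S ⇒ S fox   [S ::= S fox]
S fox ⇒ S finds old fox   [S ::= S finds old]
S finds old fox ⇒ finds finds old fox   [S ::= finds]

S ⇒ S fox ⇒ S finds old fox ⇒ finds finds old fox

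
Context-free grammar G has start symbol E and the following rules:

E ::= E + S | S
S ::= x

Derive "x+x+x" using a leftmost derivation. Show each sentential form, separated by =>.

E=>E+S=>E+S+S=>S+S+S=>x+S+S=>x+x+S=>x+x+x

E => E+S   [E ::= E + S]
E+S => E+S+S   [E ::= E + S]
E+S+S => S+S+S   [E ::= S]
S+S+S => x+S+S   [S ::= x]
x+S+S => x+x+S   [S ::= x]
x+x+S => x+x+x   [S ::= x]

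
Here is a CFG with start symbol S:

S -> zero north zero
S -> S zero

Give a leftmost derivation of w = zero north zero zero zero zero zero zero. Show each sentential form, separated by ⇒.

S ⇒ S zero   [S -> S zero]
S zero ⇒ S zero zero   [S -> S zero]
S zero zero ⇒ S zero zero zero   [S -> S zero]
S zero zero zero ⇒ S zero zero zero zero   [S -> S zero]
S zero zero zero zero ⇒ S zero zero zero zero zero   [S -> S zero]
S zero zero zero zero zero ⇒ zero north zero zero zero zero zero zero   [S -> zero north zero]

S ⇒ S zero ⇒ S zero zero ⇒ S zero zero zero ⇒ S zero zero zero zero ⇒ S zero zero zero zero zero ⇒ zero north zero zero zero zero zero zero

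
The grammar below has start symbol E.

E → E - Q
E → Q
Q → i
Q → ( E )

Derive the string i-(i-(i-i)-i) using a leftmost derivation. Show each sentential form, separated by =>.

E => E-Q   [E → E - Q]
E-Q => Q-Q   [E → Q]
Q-Q => i-Q   [Q → i]
i-Q => i-(E)   [Q → ( E )]
i-(E) => i-(E-Q)   [E → E - Q]
i-(E-Q) => i-(E-Q-Q)   [E → E - Q]
i-(E-Q-Q) => i-(Q-Q-Q)   [E → Q]
i-(Q-Q-Q) => i-(i-Q-Q)   [Q → i]
i-(i-Q-Q) => i-(i-(E)-Q)   [Q → ( E )]
i-(i-(E)-Q) => i-(i-(E-Q)-Q)   [E → E - Q]
i-(i-(E-Q)-Q) => i-(i-(Q-Q)-Q)   [E → Q]
i-(i-(Q-Q)-Q) => i-(i-(i-Q)-Q)   [Q → i]
i-(i-(i-Q)-Q) => i-(i-(i-i)-Q)   [Q → i]
i-(i-(i-i)-Q) => i-(i-(i-i)-i)   [Q → i]

E=>E-Q=>Q-Q=>i-Q=>i-(E)=>i-(E-Q)=>i-(E-Q-Q)=>i-(Q-Q-Q)=>i-(i-Q-Q)=>i-(i-(E)-Q)=>i-(i-(E-Q)-Q)=>i-(i-(Q-Q)-Q)=>i-(i-(i-Q)-Q)=>i-(i-(i-i)-Q)=>i-(i-(i-i)-i)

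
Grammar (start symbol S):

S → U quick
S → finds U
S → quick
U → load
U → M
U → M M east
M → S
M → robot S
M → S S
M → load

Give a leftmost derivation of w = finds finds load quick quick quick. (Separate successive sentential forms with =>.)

S => U quick => M quick => S S quick => finds U S quick => finds M S quick => finds S S S quick => finds finds U S S quick => finds finds load S S quick => finds finds load quick S quick => finds finds load quick quick quick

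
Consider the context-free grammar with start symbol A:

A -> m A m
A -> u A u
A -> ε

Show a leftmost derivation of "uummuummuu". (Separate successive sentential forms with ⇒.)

A ⇒ uAu ⇒ uuAuu ⇒ uumAmuu ⇒ uummAmmuu ⇒ uummuAummuu ⇒ uummuummuu

A ⇒ uAu   [A -> u A u]
uAu ⇒ uuAuu   [A -> u A u]
uuAuu ⇒ uumAmuu   [A -> m A m]
uumAmuu ⇒ uummAmmuu   [A -> m A m]
uummAmmuu ⇒ uummuAummuu   [A -> u A u]
uummuAummuu ⇒ uummuummuu   [A -> ε]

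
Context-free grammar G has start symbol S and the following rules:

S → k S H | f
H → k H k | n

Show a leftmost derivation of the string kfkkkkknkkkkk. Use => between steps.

S=>kSH=>kfH=>kfkHk=>kfkkHkk=>kfkkkHkkk=>kfkkkkHkkkk=>kfkkkkkHkkkkk=>kfkkkkknkkkkk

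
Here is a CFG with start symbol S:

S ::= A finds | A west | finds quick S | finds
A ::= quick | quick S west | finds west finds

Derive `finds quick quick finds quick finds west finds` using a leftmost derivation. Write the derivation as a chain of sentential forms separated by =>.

S => finds quick S => finds quick A finds => finds quick quick S west finds => finds quick quick finds quick S west finds => finds quick quick finds quick finds west finds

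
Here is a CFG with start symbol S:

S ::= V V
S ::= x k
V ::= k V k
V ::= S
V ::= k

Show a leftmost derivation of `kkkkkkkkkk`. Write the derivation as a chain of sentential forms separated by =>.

S => VV   [S ::= V V]
VV => kVkV   [V ::= k V k]
kVkV => kkVkkV   [V ::= k V k]
kkVkkV => kkkkkV   [V ::= k]
kkkkkV => kkkkkkVk   [V ::= k V k]
kkkkkkVk => kkkkkkkVkk   [V ::= k V k]
kkkkkkkVkk => kkkkkkkkkk   [V ::= k]

S => VV => kVkV => kkVkkV => kkkkkV => kkkkkkVk => kkkkkkkVkk => kkkkkkkkkk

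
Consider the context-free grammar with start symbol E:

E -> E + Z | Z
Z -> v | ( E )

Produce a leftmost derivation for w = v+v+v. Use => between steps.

E => E+Z => E+Z+Z => Z+Z+Z => v+Z+Z => v+v+Z => v+v+v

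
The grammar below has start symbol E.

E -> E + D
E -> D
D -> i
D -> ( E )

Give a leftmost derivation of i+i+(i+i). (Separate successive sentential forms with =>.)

E=>E+D=>E+D+D=>D+D+D=>i+D+D=>i+i+D=>i+i+(E)=>i+i+(E+D)=>i+i+(D+D)=>i+i+(i+D)=>i+i+(i+i)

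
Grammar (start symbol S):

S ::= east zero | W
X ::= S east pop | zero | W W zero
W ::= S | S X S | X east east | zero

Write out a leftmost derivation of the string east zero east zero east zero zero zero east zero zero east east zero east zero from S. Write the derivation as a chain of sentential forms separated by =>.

S => W => S X S => east zero X S => east zero W W zero S => east zero S X S W zero S => east zero east zero X S W zero S => east zero east zero W W zero S W zero S => east zero east zero S W zero S W zero S => east zero east zero east zero W zero S W zero S => east zero east zero east zero zero zero S W zero S => east zero east zero east zero zero zero east zero W zero S => east zero east zero east zero zero zero east zero X east east zero S => east zero east zero east zero zero zero east zero zero east east zero S => east zero east zero east zero zero zero east zero zero east east zero east zero

S => W   [S ::= W]
W => S X S   [W ::= S X S]
S X S => east zero X S   [S ::= east zero]
east zero X S => east zero W W zero S   [X ::= W W zero]
east zero W W zero S => east zero S X S W zero S   [W ::= S X S]
east zero S X S W zero S => east zero east zero X S W zero S   [S ::= east zero]
east zero east zero X S W zero S => east zero east zero W W zero S W zero S   [X ::= W W zero]
east zero east zero W W zero S W zero S => east zero east zero S W zero S W zero S   [W ::= S]
east zero east zero S W zero S W zero S => east zero east zero east zero W zero S W zero S   [S ::= east zero]
east zero east zero east zero W zero S W zero S => east zero east zero east zero zero zero S W zero S   [W ::= zero]
east zero east zero east zero zero zero S W zero S => east zero east zero east zero zero zero east zero W zero S   [S ::= east zero]
east zero east zero east zero zero zero east zero W zero S => east zero east zero east zero zero zero east zero X east east zero S   [W ::= X east east]
east zero east zero east zero zero zero east zero X east east zero S => east zero east zero east zero zero zero east zero zero east east zero S   [X ::= zero]
east zero east zero east zero zero zero east zero zero east east zero S => east zero east zero east zero zero zero east zero zero east east zero east zero   [S ::= east zero]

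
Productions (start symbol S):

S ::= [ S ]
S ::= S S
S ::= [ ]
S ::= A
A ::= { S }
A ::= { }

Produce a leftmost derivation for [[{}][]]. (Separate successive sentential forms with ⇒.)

S⇒[S]⇒[SS]⇒[[S]S]⇒[[A]S]⇒[[{}]S]⇒[[{}][]]

S ⇒ [S]   [S ::= [ S ]]
[S] ⇒ [SS]   [S ::= S S]
[SS] ⇒ [[S]S]   [S ::= [ S ]]
[[S]S] ⇒ [[A]S]   [S ::= A]
[[A]S] ⇒ [[{}]S]   [A ::= { }]
[[{}]S] ⇒ [[{}][]]   [S ::= [ ]]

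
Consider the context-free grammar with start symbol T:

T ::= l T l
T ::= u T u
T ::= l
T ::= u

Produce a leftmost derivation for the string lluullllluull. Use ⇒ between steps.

T ⇒ lTl   [T ::= l T l]
lTl ⇒ llTll   [T ::= l T l]
llTll ⇒ lluTull   [T ::= u T u]
lluTull ⇒ lluuTuull   [T ::= u T u]
lluuTuull ⇒ lluulTluull   [T ::= l T l]
lluulTluull ⇒ lluullTlluull   [T ::= l T l]
lluullTlluull ⇒ lluullllluull   [T ::= l]

T⇒lTl⇒llTll⇒lluTull⇒lluuTuull⇒lluulTluull⇒lluullTlluull⇒lluullllluull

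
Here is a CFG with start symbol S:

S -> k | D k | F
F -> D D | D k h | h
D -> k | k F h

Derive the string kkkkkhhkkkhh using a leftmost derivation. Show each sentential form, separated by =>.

S => F => DD => kFhD => kDDhD => kkDhD => kkkFhhD => kkkDDhhD => kkkkDhhD => kkkkkhhD => kkkkkhhkFh => kkkkkhhkDkhh => kkkkkhhkkkhh

S => F   [S -> F]
F => DD   [F -> D D]
DD => kFhD   [D -> k F h]
kFhD => kDDhD   [F -> D D]
kDDhD => kkDhD   [D -> k]
kkDhD => kkkFhhD   [D -> k F h]
kkkFhhD => kkkDDhhD   [F -> D D]
kkkDDhhD => kkkkDhhD   [D -> k]
kkkkDhhD => kkkkkhhD   [D -> k]
kkkkkhhD => kkkkkhhkFh   [D -> k F h]
kkkkkhhkFh => kkkkkhhkDkhh   [F -> D k h]
kkkkkhhkDkhh => kkkkkhhkkkhh   [D -> k]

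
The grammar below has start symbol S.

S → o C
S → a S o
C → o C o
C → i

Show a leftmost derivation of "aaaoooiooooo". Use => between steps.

S => aSo   [S → a S o]
aSo => aaSoo   [S → a S o]
aaSoo => aaaSooo   [S → a S o]
aaaSooo => aaaoCooo   [S → o C]
aaaoCooo => aaaooCoooo   [C → o C o]
aaaooCoooo => aaaoooCooooo   [C → o C o]
aaaoooCooooo => aaaoooiooooo   [C → i]

S => aSo => aaSoo => aaaSooo => aaaoCooo => aaaooCoooo => aaaoooCooooo => aaaoooiooooo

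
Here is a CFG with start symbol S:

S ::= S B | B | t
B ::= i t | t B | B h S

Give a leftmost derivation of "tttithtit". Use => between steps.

S=>SB=>SBB=>tBB=>tBhSB=>ttBhSB=>tttBhSB=>tttithSB=>tttithtB=>tttithtit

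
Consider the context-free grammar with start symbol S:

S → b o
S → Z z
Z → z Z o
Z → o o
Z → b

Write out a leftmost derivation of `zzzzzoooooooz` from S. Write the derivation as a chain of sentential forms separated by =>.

S => Zz   [S → Z z]
Zz => zZoz   [Z → z Z o]
zZoz => zzZooz   [Z → z Z o]
zzZooz => zzzZoooz   [Z → z Z o]
zzzZoooz => zzzzZooooz   [Z → z Z o]
zzzzZooooz => zzzzzZoooooz   [Z → z Z o]
zzzzzZoooooz => zzzzzoooooooz   [Z → o o]

S => Zz => zZoz => zzZooz => zzzZoooz => zzzzZooooz => zzzzzZoooooz => zzzzzoooooooz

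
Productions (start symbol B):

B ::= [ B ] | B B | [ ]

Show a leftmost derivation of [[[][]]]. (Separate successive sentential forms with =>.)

B=>[B]=>[[B]]=>[[BB]]=>[[[]B]]=>[[[][]]]

B => [B]   [B ::= [ B ]]
[B] => [[B]]   [B ::= [ B ]]
[[B]] => [[BB]]   [B ::= B B]
[[BB]] => [[[]B]]   [B ::= [ ]]
[[[]B]] => [[[][]]]   [B ::= [ ]]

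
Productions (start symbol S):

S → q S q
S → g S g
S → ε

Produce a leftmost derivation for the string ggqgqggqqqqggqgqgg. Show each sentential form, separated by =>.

S => gSg => ggSgg => ggqSqgg => ggqgSgqgg => ggqgqSqgqgg => ggqgqgSgqgqgg => ggqgqggSggqgqgg => ggqgqggqSqggqgqgg => ggqgqggqqSqqggqgqgg => ggqgqggqqqqggqgqgg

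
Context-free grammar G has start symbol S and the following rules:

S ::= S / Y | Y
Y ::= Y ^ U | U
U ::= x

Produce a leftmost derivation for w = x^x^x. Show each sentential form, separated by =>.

S=>Y=>Y^U=>Y^U^U=>U^U^U=>x^U^U=>x^x^U=>x^x^x

S => Y   [S ::= Y]
Y => Y^U   [Y ::= Y ^ U]
Y^U => Y^U^U   [Y ::= Y ^ U]
Y^U^U => U^U^U   [Y ::= U]
U^U^U => x^U^U   [U ::= x]
x^U^U => x^x^U   [U ::= x]
x^x^U => x^x^x   [U ::= x]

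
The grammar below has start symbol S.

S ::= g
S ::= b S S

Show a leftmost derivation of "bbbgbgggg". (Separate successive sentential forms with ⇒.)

S ⇒ bSS ⇒ bbSSS ⇒ bbbSSSS ⇒ bbbgSSS ⇒ bbbgbSSSS ⇒ bbbgbgSSS ⇒ bbbgbggSS ⇒ bbbgbgggS ⇒ bbbgbgggg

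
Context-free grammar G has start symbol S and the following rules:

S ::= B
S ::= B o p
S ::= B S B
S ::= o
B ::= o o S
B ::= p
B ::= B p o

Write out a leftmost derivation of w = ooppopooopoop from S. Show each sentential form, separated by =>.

S => Bop => ooSop => ooBSBop => oopSBop => oopBopBop => ooppopBop => ooppopBpoop => ooppopooSpoop => ooppopooopoop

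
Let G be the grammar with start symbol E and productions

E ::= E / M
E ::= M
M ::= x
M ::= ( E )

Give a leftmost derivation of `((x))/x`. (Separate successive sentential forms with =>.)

E => E/M => M/M => (E)/M => (M)/M => ((E))/M => ((M))/M => ((x))/M => ((x))/x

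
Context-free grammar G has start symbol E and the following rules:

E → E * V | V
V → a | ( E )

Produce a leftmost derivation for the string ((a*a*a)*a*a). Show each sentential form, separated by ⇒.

E ⇒ V   [E → V]
V ⇒ (E)   [V → ( E )]
(E) ⇒ (E*V)   [E → E * V]
(E*V) ⇒ (E*V*V)   [E → E * V]
(E*V*V) ⇒ (V*V*V)   [E → V]
(V*V*V) ⇒ ((E)*V*V)   [V → ( E )]
((E)*V*V) ⇒ ((E*V)*V*V)   [E → E * V]
((E*V)*V*V) ⇒ ((E*V*V)*V*V)   [E → E * V]
((E*V*V)*V*V) ⇒ ((V*V*V)*V*V)   [E → V]
((V*V*V)*V*V) ⇒ ((a*V*V)*V*V)   [V → a]
((a*V*V)*V*V) ⇒ ((a*a*V)*V*V)   [V → a]
((a*a*V)*V*V) ⇒ ((a*a*a)*V*V)   [V → a]
((a*a*a)*V*V) ⇒ ((a*a*a)*a*V)   [V → a]
((a*a*a)*a*V) ⇒ ((a*a*a)*a*a)   [V → a]

E⇒V⇒(E)⇒(E*V)⇒(E*V*V)⇒(V*V*V)⇒((E)*V*V)⇒((E*V)*V*V)⇒((E*V*V)*V*V)⇒((V*V*V)*V*V)⇒((a*V*V)*V*V)⇒((a*a*V)*V*V)⇒((a*a*a)*V*V)⇒((a*a*a)*a*V)⇒((a*a*a)*a*a)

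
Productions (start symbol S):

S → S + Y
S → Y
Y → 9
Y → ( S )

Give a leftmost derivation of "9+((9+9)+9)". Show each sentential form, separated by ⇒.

S ⇒ S+Y ⇒ Y+Y ⇒ 9+Y ⇒ 9+(S) ⇒ 9+(S+Y) ⇒ 9+(Y+Y) ⇒ 9+((S)+Y) ⇒ 9+((S+Y)+Y) ⇒ 9+((Y+Y)+Y) ⇒ 9+((9+Y)+Y) ⇒ 9+((9+9)+Y) ⇒ 9+((9+9)+9)

S ⇒ S+Y   [S → S + Y]
S+Y ⇒ Y+Y   [S → Y]
Y+Y ⇒ 9+Y   [Y → 9]
9+Y ⇒ 9+(S)   [Y → ( S )]
9+(S) ⇒ 9+(S+Y)   [S → S + Y]
9+(S+Y) ⇒ 9+(Y+Y)   [S → Y]
9+(Y+Y) ⇒ 9+((S)+Y)   [Y → ( S )]
9+((S)+Y) ⇒ 9+((S+Y)+Y)   [S → S + Y]
9+((S+Y)+Y) ⇒ 9+((Y+Y)+Y)   [S → Y]
9+((Y+Y)+Y) ⇒ 9+((9+Y)+Y)   [Y → 9]
9+((9+Y)+Y) ⇒ 9+((9+9)+Y)   [Y → 9]
9+((9+9)+Y) ⇒ 9+((9+9)+9)   [Y → 9]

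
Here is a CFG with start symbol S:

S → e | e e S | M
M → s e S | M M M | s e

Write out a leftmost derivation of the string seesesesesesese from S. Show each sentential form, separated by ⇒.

S ⇒ M ⇒ MMM ⇒ MMMMM ⇒ seSMMMM ⇒ seeMMMM ⇒ seeMMMMMM ⇒ seeseMMMMM ⇒ seeseseMMMM ⇒ seeseseseMMM ⇒ seeseseseseMM ⇒ seeseseseseseM ⇒ seesesesesesese

S ⇒ M   [S → M]
M ⇒ MMM   [M → M M M]
MMM ⇒ MMMMM   [M → M M M]
MMMMM ⇒ seSMMMM   [M → s e S]
seSMMMM ⇒ seeMMMM   [S → e]
seeMMMM ⇒ seeMMMMMM   [M → M M M]
seeMMMMMM ⇒ seeseMMMMM   [M → s e]
seeseMMMMM ⇒ seeseseMMMM   [M → s e]
seeseseMMMM ⇒ seeseseseMMM   [M → s e]
seeseseseMMM ⇒ seeseseseseMM   [M → s e]
seeseseseseMM ⇒ seeseseseseseM   [M → s e]
seeseseseseseM ⇒ seesesesesesese   [M → s e]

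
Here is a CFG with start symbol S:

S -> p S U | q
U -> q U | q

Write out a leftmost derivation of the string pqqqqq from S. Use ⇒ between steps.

S ⇒ pSU ⇒ pqU ⇒ pqqU ⇒ pqqqU ⇒ pqqqqU ⇒ pqqqqq

S ⇒ pSU   [S -> p S U]
pSU ⇒ pqU   [S -> q]
pqU ⇒ pqqU   [U -> q U]
pqqU ⇒ pqqqU   [U -> q U]
pqqqU ⇒ pqqqqU   [U -> q U]
pqqqqU ⇒ pqqqqq   [U -> q]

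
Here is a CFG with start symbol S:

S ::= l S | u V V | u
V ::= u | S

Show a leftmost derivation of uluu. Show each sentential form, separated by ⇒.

S ⇒ uVV ⇒ uSV ⇒ ulSV ⇒ uluV ⇒ uluu

S ⇒ uVV   [S ::= u V V]
uVV ⇒ uSV   [V ::= S]
uSV ⇒ ulSV   [S ::= l S]
ulSV ⇒ uluV   [S ::= u]
uluV ⇒ uluu   [V ::= u]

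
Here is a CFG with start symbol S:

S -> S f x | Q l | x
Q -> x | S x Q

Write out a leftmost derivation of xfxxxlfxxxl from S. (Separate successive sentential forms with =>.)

S => Ql   [S -> Q l]
Ql => SxQl   [Q -> S x Q]
SxQl => SfxxQl   [S -> S f x]
SfxxQl => QlfxxQl   [S -> Q l]
QlfxxQl => SxQlfxxQl   [Q -> S x Q]
SxQlfxxQl => SfxxQlfxxQl   [S -> S f x]
SfxxQlfxxQl => xfxxQlfxxQl   [S -> x]
xfxxQlfxxQl => xfxxxlfxxQl   [Q -> x]
xfxxxlfxxQl => xfxxxlfxxxl   [Q -> x]

S => Ql => SxQl => SfxxQl => QlfxxQl => SxQlfxxQl => SfxxQlfxxQl => xfxxQlfxxQl => xfxxxlfxxQl => xfxxxlfxxxl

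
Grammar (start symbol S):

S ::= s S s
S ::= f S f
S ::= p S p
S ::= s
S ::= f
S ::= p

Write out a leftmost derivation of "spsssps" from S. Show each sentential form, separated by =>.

S => sSs   [S ::= s S s]
sSs => spSps   [S ::= p S p]
spSps => spsSsps   [S ::= s S s]
spsSsps => spsssps   [S ::= s]

S=>sSs=>spSps=>spsSsps=>spsssps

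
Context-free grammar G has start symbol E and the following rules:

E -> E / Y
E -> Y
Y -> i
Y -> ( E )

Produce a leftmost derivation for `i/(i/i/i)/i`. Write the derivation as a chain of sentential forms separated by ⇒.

E⇒E/Y⇒E/Y/Y⇒Y/Y/Y⇒i/Y/Y⇒i/(E)/Y⇒i/(E/Y)/Y⇒i/(E/Y/Y)/Y⇒i/(Y/Y/Y)/Y⇒i/(i/Y/Y)/Y⇒i/(i/i/Y)/Y⇒i/(i/i/i)/Y⇒i/(i/i/i)/i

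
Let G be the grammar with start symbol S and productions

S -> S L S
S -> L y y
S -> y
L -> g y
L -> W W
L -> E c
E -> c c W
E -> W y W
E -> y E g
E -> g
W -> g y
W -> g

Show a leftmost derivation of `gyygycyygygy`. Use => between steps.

S => SLS   [S -> S L S]
SLS => LyyLS   [S -> L y y]
LyyLS => EcyyLS   [L -> E c]
EcyyLS => WyWcyyLS   [E -> W y W]
WyWcyyLS => gyyWcyyLS   [W -> g y]
gyyWcyyLS => gyygycyyLS   [W -> g y]
gyygycyyLS => gyygycyyWWS   [L -> W W]
gyygycyyWWS => gyygycyygyWS   [W -> g y]
gyygycyygyWS => gyygycyygygS   [W -> g]
gyygycyygygS => gyygycyygygy   [S -> y]

S=>SLS=>LyyLS=>EcyyLS=>WyWcyyLS=>gyyWcyyLS=>gyygycyyLS=>gyygycyyWWS=>gyygycyygyWS=>gyygycyygygS=>gyygycyygygy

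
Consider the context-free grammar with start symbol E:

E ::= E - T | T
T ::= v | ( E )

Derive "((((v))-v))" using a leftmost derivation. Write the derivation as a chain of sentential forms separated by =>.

E => T   [E ::= T]
T => (E)   [T ::= ( E )]
(E) => (T)   [E ::= T]
(T) => ((E))   [T ::= ( E )]
((E)) => ((E-T))   [E ::= E - T]
((E-T)) => ((T-T))   [E ::= T]
((T-T)) => (((E)-T))   [T ::= ( E )]
(((E)-T)) => (((T)-T))   [E ::= T]
(((T)-T)) => ((((E))-T))   [T ::= ( E )]
((((E))-T)) => ((((T))-T))   [E ::= T]
((((T))-T)) => ((((v))-T))   [T ::= v]
((((v))-T)) => ((((v))-v))   [T ::= v]

E => T => (E) => (T) => ((E)) => ((E-T)) => ((T-T)) => (((E)-T)) => (((T)-T)) => ((((E))-T)) => ((((T))-T)) => ((((v))-T)) => ((((v))-v))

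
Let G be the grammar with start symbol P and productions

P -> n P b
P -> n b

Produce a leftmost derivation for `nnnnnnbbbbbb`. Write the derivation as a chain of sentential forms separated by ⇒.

P⇒nPb⇒nnPbb⇒nnnPbbb⇒nnnnPbbbb⇒nnnnnPbbbbb⇒nnnnnnbbbbbb

P ⇒ nPb   [P -> n P b]
nPb ⇒ nnPbb   [P -> n P b]
nnPbb ⇒ nnnPbbb   [P -> n P b]
nnnPbbb ⇒ nnnnPbbbb   [P -> n P b]
nnnnPbbbb ⇒ nnnnnPbbbbb   [P -> n P b]
nnnnnPbbbbb ⇒ nnnnnnbbbbbb   [P -> n b]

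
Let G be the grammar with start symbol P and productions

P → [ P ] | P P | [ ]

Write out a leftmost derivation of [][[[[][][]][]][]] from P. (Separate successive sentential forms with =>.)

P => PP => []P => [][P] => [][PP] => [][[P]P] => [][[PP]P] => [][[[P]P]P] => [][[[PP]P]P] => [][[[PPP]P]P] => [][[[[]PP]P]P] => [][[[[][]P]P]P] => [][[[[][][]]P]P] => [][[[[][][]][]]P] => [][[[[][][]][]][]]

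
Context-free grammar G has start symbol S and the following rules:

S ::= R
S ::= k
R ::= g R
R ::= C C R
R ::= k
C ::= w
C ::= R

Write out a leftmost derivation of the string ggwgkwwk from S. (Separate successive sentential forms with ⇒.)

S ⇒ R   [S ::= R]
R ⇒ gR   [R ::= g R]
gR ⇒ ggR   [R ::= g R]
ggR ⇒ ggCCR   [R ::= C C R]
ggCCR ⇒ ggwCR   [C ::= w]
ggwCR ⇒ ggwRR   [C ::= R]
ggwRR ⇒ ggwgRR   [R ::= g R]
ggwgRR ⇒ ggwgkR   [R ::= k]
ggwgkR ⇒ ggwgkCCR   [R ::= C C R]
ggwgkCCR ⇒ ggwgkwCR   [C ::= w]
ggwgkwCR ⇒ ggwgkwwR   [C ::= w]
ggwgkwwR ⇒ ggwgkwwk   [R ::= k]

S⇒R⇒gR⇒ggR⇒ggCCR⇒ggwCR⇒ggwRR⇒ggwgRR⇒ggwgkR⇒ggwgkCCR⇒ggwgkwCR⇒ggwgkwwR⇒ggwgkwwk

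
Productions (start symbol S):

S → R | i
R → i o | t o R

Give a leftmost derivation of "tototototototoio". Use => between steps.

S=>R=>toR=>totoR=>tototoR=>totototoR=>tototototoR=>totototototoR=>tototototototoR=>tototototototoio

S => R   [S → R]
R => toR   [R → t o R]
toR => totoR   [R → t o R]
totoR => tototoR   [R → t o R]
tototoR => totototoR   [R → t o R]
totototoR => tototototoR   [R → t o R]
tototototoR => totototototoR   [R → t o R]
totototototoR => tototototototoR   [R → t o R]
tototototototoR => tototototototoio   [R → i o]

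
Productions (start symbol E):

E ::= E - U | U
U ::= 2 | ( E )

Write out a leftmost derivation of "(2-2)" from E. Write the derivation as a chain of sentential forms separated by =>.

E => U => (E) => (E-U) => (U-U) => (2-U) => (2-2)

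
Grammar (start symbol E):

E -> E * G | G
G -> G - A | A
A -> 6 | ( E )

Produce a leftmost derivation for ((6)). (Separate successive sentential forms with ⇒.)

E ⇒ G   [E -> G]
G ⇒ A   [G -> A]
A ⇒ (E)   [A -> ( E )]
(E) ⇒ (G)   [E -> G]
(G) ⇒ (A)   [G -> A]
(A) ⇒ ((E))   [A -> ( E )]
((E)) ⇒ ((G))   [E -> G]
((G)) ⇒ ((A))   [G -> A]
((A)) ⇒ ((6))   [A -> 6]

E ⇒ G ⇒ A ⇒ (E) ⇒ (G) ⇒ (A) ⇒ ((E)) ⇒ ((G)) ⇒ ((A)) ⇒ ((6))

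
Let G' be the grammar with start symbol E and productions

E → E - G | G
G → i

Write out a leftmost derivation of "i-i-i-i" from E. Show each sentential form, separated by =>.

E => E-G   [E → E - G]
E-G => E-G-G   [E → E - G]
E-G-G => E-G-G-G   [E → E - G]
E-G-G-G => G-G-G-G   [E → G]
G-G-G-G => i-G-G-G   [G → i]
i-G-G-G => i-i-G-G   [G → i]
i-i-G-G => i-i-i-G   [G → i]
i-i-i-G => i-i-i-i   [G → i]

E=>E-G=>E-G-G=>E-G-G-G=>G-G-G-G=>i-G-G-G=>i-i-G-G=>i-i-i-G=>i-i-i-i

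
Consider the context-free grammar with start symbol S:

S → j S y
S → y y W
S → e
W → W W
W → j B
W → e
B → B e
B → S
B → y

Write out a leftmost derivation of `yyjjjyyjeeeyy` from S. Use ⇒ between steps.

S ⇒ yyW ⇒ yyjB ⇒ yyjS ⇒ yyjjSy ⇒ yyjjjSyy ⇒ yyjjjyyWyy ⇒ yyjjjyyWWyy ⇒ yyjjjyyjBWyy ⇒ yyjjjyyjBeWyy ⇒ yyjjjyyjSeWyy ⇒ yyjjjyyjeeWyy ⇒ yyjjjyyjeeeyy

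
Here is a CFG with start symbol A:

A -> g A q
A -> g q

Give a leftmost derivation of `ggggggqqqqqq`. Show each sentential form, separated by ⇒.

A⇒gAq⇒ggAqq⇒gggAqqq⇒ggggAqqqq⇒gggggAqqqqq⇒ggggggqqqqqq

A ⇒ gAq   [A -> g A q]
gAq ⇒ ggAqq   [A -> g A q]
ggAqq ⇒ gggAqqq   [A -> g A q]
gggAqqq ⇒ ggggAqqqq   [A -> g A q]
ggggAqqqq ⇒ gggggAqqqqq   [A -> g A q]
gggggAqqqqq ⇒ ggggggqqqqqq   [A -> g q]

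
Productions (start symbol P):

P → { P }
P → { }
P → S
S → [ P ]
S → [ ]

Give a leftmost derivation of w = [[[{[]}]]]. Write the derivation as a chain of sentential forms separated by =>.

P=>S=>[P]=>[S]=>[[P]]=>[[S]]=>[[[P]]]=>[[[{P}]]]=>[[[{S}]]]=>[[[{[]}]]]

P => S   [P → S]
S => [P]   [S → [ P ]]
[P] => [S]   [P → S]
[S] => [[P]]   [S → [ P ]]
[[P]] => [[S]]   [P → S]
[[S]] => [[[P]]]   [S → [ P ]]
[[[P]]] => [[[{P}]]]   [P → { P }]
[[[{P}]]] => [[[{S}]]]   [P → S]
[[[{S}]]] => [[[{[]}]]]   [S → [ ]]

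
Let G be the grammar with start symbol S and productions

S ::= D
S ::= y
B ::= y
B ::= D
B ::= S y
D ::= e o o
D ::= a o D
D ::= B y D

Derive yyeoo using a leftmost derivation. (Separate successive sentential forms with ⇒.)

S⇒D⇒ByD⇒yyD⇒yyeoo

S ⇒ D   [S ::= D]
D ⇒ ByD   [D ::= B y D]
ByD ⇒ yyD   [B ::= y]
yyD ⇒ yyeoo   [D ::= e o o]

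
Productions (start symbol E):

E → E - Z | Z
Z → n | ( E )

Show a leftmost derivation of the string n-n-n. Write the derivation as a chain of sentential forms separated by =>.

E=>E-Z=>E-Z-Z=>Z-Z-Z=>n-Z-Z=>n-n-Z=>n-n-n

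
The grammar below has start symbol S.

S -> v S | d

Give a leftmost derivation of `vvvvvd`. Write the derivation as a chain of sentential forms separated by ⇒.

S ⇒ vS   [S -> v S]
vS ⇒ vvS   [S -> v S]
vvS ⇒ vvvS   [S -> v S]
vvvS ⇒ vvvvS   [S -> v S]
vvvvS ⇒ vvvvvS   [S -> v S]
vvvvvS ⇒ vvvvvd   [S -> d]

S ⇒ vS ⇒ vvS ⇒ vvvS ⇒ vvvvS ⇒ vvvvvS ⇒ vvvvvd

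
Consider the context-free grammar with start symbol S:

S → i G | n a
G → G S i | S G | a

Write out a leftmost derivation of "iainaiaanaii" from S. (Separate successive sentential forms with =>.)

S => iG => iGSi => iaSi => iaiGi => iaiSGi => iainaGi => iainaSGi => iainaiGGi => iainaiaGi => iainaiaGSii => iainaiaaSii => iainaiaanaii

S => iG   [S → i G]
iG => iGSi   [G → G S i]
iGSi => iaSi   [G → a]
iaSi => iaiGi   [S → i G]
iaiGi => iaiSGi   [G → S G]
iaiSGi => iainaGi   [S → n a]
iainaGi => iainaSGi   [G → S G]
iainaSGi => iainaiGGi   [S → i G]
iainaiGGi => iainaiaGi   [G → a]
iainaiaGi => iainaiaGSii   [G → G S i]
iainaiaGSii => iainaiaaSii   [G → a]
iainaiaaSii => iainaiaanaii   [S → n a]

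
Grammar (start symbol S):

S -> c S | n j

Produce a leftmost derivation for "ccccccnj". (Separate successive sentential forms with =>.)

S => cS   [S -> c S]
cS => ccS   [S -> c S]
ccS => cccS   [S -> c S]
cccS => ccccS   [S -> c S]
ccccS => cccccS   [S -> c S]
cccccS => ccccccS   [S -> c S]
ccccccS => ccccccnj   [S -> n j]

S => cS => ccS => cccS => ccccS => cccccS => ccccccS => ccccccnj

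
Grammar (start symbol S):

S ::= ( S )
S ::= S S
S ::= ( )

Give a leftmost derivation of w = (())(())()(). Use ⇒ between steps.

S ⇒ SS ⇒ SSS ⇒ (S)SS ⇒ (())SS ⇒ (())SSS ⇒ (())(S)SS ⇒ (())(())SS ⇒ (())(())()S ⇒ (())(())()()

S ⇒ SS   [S ::= S S]
SS ⇒ SSS   [S ::= S S]
SSS ⇒ (S)SS   [S ::= ( S )]
(S)SS ⇒ (())SS   [S ::= ( )]
(())SS ⇒ (())SSS   [S ::= S S]
(())SSS ⇒ (())(S)SS   [S ::= ( S )]
(())(S)SS ⇒ (())(())SS   [S ::= ( )]
(())(())SS ⇒ (())(())()S   [S ::= ( )]
(())(())()S ⇒ (())(())()()   [S ::= ( )]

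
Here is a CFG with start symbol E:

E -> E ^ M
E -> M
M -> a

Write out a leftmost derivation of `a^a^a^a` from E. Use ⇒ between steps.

E⇒E^M⇒E^M^M⇒E^M^M^M⇒M^M^M^M⇒a^M^M^M⇒a^a^M^M⇒a^a^a^M⇒a^a^a^a

E ⇒ E^M   [E -> E ^ M]
E^M ⇒ E^M^M   [E -> E ^ M]
E^M^M ⇒ E^M^M^M   [E -> E ^ M]
E^M^M^M ⇒ M^M^M^M   [E -> M]
M^M^M^M ⇒ a^M^M^M   [M -> a]
a^M^M^M ⇒ a^a^M^M   [M -> a]
a^a^M^M ⇒ a^a^a^M   [M -> a]
a^a^a^M ⇒ a^a^a^a   [M -> a]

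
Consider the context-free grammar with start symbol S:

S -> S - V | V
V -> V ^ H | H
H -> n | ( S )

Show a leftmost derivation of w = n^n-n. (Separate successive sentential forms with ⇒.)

S⇒S-V⇒V-V⇒V^H-V⇒H^H-V⇒n^H-V⇒n^n-V⇒n^n-H⇒n^n-n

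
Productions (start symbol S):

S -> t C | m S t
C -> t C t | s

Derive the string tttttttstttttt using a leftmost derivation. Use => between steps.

S => tC   [S -> t C]
tC => ttCt   [C -> t C t]
ttCt => tttCtt   [C -> t C t]
tttCtt => ttttCttt   [C -> t C t]
ttttCttt => tttttCtttt   [C -> t C t]
tttttCtttt => ttttttCttttt   [C -> t C t]
ttttttCttttt => tttttttCtttttt   [C -> t C t]
tttttttCtttttt => tttttttstttttt   [C -> s]

S => tC => ttCt => tttCtt => ttttCttt => tttttCtttt => ttttttCttttt => tttttttCtttttt => tttttttstttttt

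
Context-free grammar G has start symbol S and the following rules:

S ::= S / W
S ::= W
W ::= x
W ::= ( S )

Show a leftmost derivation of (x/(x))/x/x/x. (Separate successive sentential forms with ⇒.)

S⇒S/W⇒S/W/W⇒S/W/W/W⇒W/W/W/W⇒(S)/W/W/W⇒(S/W)/W/W/W⇒(W/W)/W/W/W⇒(x/W)/W/W/W⇒(x/(S))/W/W/W⇒(x/(W))/W/W/W⇒(x/(x))/W/W/W⇒(x/(x))/x/W/W⇒(x/(x))/x/x/W⇒(x/(x))/x/x/x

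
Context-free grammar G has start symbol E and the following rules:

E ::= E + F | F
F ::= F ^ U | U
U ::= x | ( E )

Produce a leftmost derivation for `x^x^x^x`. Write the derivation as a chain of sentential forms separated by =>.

E => F => F^U => F^U^U => F^U^U^U => U^U^U^U => x^U^U^U => x^x^U^U => x^x^x^U => x^x^x^x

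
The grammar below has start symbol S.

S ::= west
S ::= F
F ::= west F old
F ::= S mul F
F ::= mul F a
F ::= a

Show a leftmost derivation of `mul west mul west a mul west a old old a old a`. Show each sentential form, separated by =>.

S => F => mul F a => mul west F old a => mul west mul F a old a => mul west mul west F old a old a => mul west mul west S mul F old a old a => mul west mul west F mul F old a old a => mul west mul west a mul F old a old a => mul west mul west a mul west F old old a old a => mul west mul west a mul west a old old a old a

S => F   [S ::= F]
F => mul F a   [F ::= mul F a]
mul F a => mul west F old a   [F ::= west F old]
mul west F old a => mul west mul F a old a   [F ::= mul F a]
mul west mul F a old a => mul west mul west F old a old a   [F ::= west F old]
mul west mul west F old a old a => mul west mul west S mul F old a old a   [F ::= S mul F]
mul west mul west S mul F old a old a => mul west mul west F mul F old a old a   [S ::= F]
mul west mul west F mul F old a old a => mul west mul west a mul F old a old a   [F ::= a]
mul west mul west a mul F old a old a => mul west mul west a mul west F old old a old a   [F ::= west F old]
mul west mul west a mul west F old old a old a => mul west mul west a mul west a old old a old a   [F ::= a]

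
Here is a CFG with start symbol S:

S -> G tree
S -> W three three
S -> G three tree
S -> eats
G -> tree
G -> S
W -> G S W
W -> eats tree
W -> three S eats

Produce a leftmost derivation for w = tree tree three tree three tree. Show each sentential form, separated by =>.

S => G three tree   [S -> G three tree]
G three tree => S three tree   [G -> S]
S three tree => G three tree three tree   [S -> G three tree]
G three tree three tree => S three tree three tree   [G -> S]
S three tree three tree => G tree three tree three tree   [S -> G tree]
G tree three tree three tree => tree tree three tree three tree   [G -> tree]

S => G three tree => S three tree => G three tree three tree => S three tree three tree => G tree three tree three tree => tree tree three tree three tree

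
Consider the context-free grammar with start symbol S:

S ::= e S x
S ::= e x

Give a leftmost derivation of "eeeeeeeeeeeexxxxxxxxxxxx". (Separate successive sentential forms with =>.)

S => eSx => eeSxx => eeeSxxx => eeeeSxxxx => eeeeeSxxxxx => eeeeeeSxxxxxx => eeeeeeeSxxxxxxx => eeeeeeeeSxxxxxxxx => eeeeeeeeeSxxxxxxxxx => eeeeeeeeeeSxxxxxxxxxx => eeeeeeeeeeeSxxxxxxxxxxx => eeeeeeeeeeeexxxxxxxxxxxx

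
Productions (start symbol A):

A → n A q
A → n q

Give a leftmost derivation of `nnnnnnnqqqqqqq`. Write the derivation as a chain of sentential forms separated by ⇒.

A ⇒ nAq   [A → n A q]
nAq ⇒ nnAqq   [A → n A q]
nnAqq ⇒ nnnAqqq   [A → n A q]
nnnAqqq ⇒ nnnnAqqqq   [A → n A q]
nnnnAqqqq ⇒ nnnnnAqqqqq   [A → n A q]
nnnnnAqqqqq ⇒ nnnnnnAqqqqqq   [A → n A q]
nnnnnnAqqqqqq ⇒ nnnnnnnqqqqqqq   [A → n q]

A ⇒ nAq ⇒ nnAqq ⇒ nnnAqqq ⇒ nnnnAqqqq ⇒ nnnnnAqqqqq ⇒ nnnnnnAqqqqqq ⇒ nnnnnnnqqqqqqq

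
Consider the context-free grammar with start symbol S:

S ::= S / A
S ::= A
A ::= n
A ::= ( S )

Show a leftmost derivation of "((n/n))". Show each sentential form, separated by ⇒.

S ⇒ A   [S ::= A]
A ⇒ (S)   [A ::= ( S )]
(S) ⇒ (A)   [S ::= A]
(A) ⇒ ((S))   [A ::= ( S )]
((S)) ⇒ ((S/A))   [S ::= S / A]
((S/A)) ⇒ ((A/A))   [S ::= A]
((A/A)) ⇒ ((n/A))   [A ::= n]
((n/A)) ⇒ ((n/n))   [A ::= n]

S ⇒ A ⇒ (S) ⇒ (A) ⇒ ((S)) ⇒ ((S/A)) ⇒ ((A/A)) ⇒ ((n/A)) ⇒ ((n/n))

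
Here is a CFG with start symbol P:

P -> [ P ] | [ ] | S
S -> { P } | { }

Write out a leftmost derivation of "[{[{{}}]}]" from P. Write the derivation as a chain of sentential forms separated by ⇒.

P ⇒ [P] ⇒ [S] ⇒ [{P}] ⇒ [{[P]}] ⇒ [{[S]}] ⇒ [{[{P}]}] ⇒ [{[{S}]}] ⇒ [{[{{}}]}]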